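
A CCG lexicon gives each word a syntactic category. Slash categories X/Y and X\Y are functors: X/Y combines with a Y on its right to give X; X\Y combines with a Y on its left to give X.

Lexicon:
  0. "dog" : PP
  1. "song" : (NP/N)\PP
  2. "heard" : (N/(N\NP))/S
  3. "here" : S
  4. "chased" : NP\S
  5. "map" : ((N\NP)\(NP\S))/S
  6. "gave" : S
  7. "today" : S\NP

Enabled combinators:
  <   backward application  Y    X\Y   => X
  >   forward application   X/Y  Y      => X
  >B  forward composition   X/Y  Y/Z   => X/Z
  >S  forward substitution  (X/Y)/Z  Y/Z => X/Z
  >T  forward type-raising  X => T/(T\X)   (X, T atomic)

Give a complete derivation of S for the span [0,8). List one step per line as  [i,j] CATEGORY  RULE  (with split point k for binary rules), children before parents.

[0,1] PP  lex  "dog"
[1,2] (NP/N)\PP  lex  "song"
[0,2] NP/N  <  k=1
[2,3] (N/(N\NP))/S  lex  "heard"
[3,4] S  lex  "here"
[2,4] N/(N\NP)  >  k=3
[4,5] NP\S  lex  "chased"
[5,6] ((N\NP)\(NP\S))/S  lex  "map"
[6,7] S  lex  "gave"
[5,7] (N\NP)\(NP\S)  >  k=6
[4,7] N\NP  <  k=5
[2,7] N  >  k=4
[0,7] NP  >  k=2
[7,8] S\NP  lex  "today"
[0,8] S  <  k=7

[0,8] S   <
  [0,7] NP   >
    [0,2] NP/N   <
      [0,1] "dog" : PP
      [1,2] "song" : (NP/N)\PP
    [2,7] N   >
      [2,4] N/(N\NP)   >
        [2,3] "heard" : (N/(N\NP))/S
        [3,4] "here" : S
      [4,7] N\NP   <
        [4,5] "chased" : NP\S
        [5,7] (N\NP)\(NP\S)   >
          [5,6] "map" : ((N\NP)\(NP\S))/S
          [6,7] "gave" : S
  [7,8] "today" : S\NP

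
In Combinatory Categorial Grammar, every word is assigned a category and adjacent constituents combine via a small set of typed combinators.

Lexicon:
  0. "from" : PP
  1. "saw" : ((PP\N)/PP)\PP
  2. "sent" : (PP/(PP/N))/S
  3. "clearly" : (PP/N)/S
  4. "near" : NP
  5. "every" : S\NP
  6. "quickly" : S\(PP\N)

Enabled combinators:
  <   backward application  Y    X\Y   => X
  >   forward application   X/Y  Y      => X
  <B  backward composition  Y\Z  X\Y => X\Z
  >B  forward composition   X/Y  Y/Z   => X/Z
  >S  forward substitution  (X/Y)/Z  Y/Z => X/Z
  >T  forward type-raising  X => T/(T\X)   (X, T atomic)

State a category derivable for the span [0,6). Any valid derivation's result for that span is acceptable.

PP\N

[0,7] S   <
  [0,6] PP\N   >
    [0,2] (PP\N)/PP   <
      [0,1] "from" : PP
      [1,2] "saw" : ((PP\N)/PP)\PP
    [2,6] PP   >
      [2,4] PP/S   >S
        [2,3] "sent" : (PP/(PP/N))/S
        [3,4] "clearly" : (PP/N)/S
      [4,6] S   >
        [4,5] S/(S\NP)   >T
          [4,5] "near" : NP
        [5,6] "every" : S\NP
  [6,7] "quickly" : S\(PP\N)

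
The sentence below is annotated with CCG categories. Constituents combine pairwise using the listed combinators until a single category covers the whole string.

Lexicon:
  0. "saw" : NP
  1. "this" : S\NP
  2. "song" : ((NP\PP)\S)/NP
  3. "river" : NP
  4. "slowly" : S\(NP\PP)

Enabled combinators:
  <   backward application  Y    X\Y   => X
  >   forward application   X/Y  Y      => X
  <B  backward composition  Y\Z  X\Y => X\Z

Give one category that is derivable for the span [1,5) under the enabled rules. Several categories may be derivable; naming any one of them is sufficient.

S\NP

[0,5] S   <
  [0,1] "saw" : NP
  [1,5] S\NP   <B
    [1,2] "this" : S\NP
    [2,5] S\S   <B
      [2,4] (NP\PP)\S   >
        [2,3] "song" : ((NP\PP)\S)/NP
        [3,4] "river" : NP
      [4,5] "slowly" : S\(NP\PP)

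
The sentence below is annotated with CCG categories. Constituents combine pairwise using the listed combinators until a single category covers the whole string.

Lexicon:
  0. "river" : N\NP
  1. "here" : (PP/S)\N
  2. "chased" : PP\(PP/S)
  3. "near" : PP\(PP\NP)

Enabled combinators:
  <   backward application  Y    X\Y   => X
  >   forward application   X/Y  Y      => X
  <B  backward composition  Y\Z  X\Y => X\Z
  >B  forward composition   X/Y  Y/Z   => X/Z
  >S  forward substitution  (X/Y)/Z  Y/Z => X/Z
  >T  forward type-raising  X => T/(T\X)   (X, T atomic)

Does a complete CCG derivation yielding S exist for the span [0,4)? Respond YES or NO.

NO

N\NP (PP/S)\N PP\(PP/S) PP\(PP\NP)
CKY chart[0,4] = {N/(N\PP), NP/(NP\PP), PP, PP/(PP\PP), S/(S\PP)}; S ∉ chart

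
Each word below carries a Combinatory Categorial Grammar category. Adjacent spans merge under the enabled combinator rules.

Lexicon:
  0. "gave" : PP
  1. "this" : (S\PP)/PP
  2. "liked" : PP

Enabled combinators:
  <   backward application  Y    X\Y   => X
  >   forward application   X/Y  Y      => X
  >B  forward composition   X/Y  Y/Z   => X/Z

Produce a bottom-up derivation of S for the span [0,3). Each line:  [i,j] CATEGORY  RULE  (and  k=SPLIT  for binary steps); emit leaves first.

[0,3] S   <
  [0,1] "gave" : PP
  [1,3] S\PP   >
    [1,2] "this" : (S\PP)/PP
    [2,3] "liked" : PP

[0,1] PP  lex  "gave"
[1,2] (S\PP)/PP  lex  "this"
[2,3] PP  lex  "liked"
[1,3] S\PP  >  k=2
[0,3] S  <  k=1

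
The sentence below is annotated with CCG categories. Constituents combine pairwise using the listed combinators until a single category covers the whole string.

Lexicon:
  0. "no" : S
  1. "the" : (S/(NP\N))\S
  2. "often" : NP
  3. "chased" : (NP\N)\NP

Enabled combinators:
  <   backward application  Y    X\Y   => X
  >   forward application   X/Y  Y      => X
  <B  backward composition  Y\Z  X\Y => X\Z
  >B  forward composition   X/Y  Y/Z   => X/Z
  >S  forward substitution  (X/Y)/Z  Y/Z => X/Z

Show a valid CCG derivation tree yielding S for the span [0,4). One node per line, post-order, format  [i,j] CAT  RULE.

[0,1] S  lex  "no"
[1,2] (S/(NP\N))\S  lex  "the"
[0,2] S/(NP\N)  <  k=1
[2,3] NP  lex  "often"
[3,4] (NP\N)\NP  lex  "chased"
[2,4] NP\N  <  k=3
[0,4] S  >  k=2

[0,4] S   >
  [0,2] S/(NP\N)   <
    [0,1] "no" : S
    [1,2] "the" : (S/(NP\N))\S
  [2,4] NP\N   <
    [2,3] "often" : NP
    [3,4] "chased" : (NP\N)\NP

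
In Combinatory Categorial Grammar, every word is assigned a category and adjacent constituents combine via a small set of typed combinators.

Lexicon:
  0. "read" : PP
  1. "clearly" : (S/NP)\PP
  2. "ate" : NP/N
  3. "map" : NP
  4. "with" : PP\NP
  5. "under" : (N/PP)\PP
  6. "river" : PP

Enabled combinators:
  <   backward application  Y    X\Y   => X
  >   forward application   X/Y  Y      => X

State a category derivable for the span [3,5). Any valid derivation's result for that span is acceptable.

[0,7] S   >
  [0,2] S/NP   <
    [0,1] "read" : PP
    [1,2] "clearly" : (S/NP)\PP
  [2,7] NP   >
    [2,3] "ate" : NP/N
    [3,7] N   >
      [3,6] N/PP   <
        [3,5] PP   <
          [3,4] "map" : NP
          [4,5] "with" : PP\NP
        [5,6] "under" : (N/PP)\PP
      [6,7] "river" : PP

PP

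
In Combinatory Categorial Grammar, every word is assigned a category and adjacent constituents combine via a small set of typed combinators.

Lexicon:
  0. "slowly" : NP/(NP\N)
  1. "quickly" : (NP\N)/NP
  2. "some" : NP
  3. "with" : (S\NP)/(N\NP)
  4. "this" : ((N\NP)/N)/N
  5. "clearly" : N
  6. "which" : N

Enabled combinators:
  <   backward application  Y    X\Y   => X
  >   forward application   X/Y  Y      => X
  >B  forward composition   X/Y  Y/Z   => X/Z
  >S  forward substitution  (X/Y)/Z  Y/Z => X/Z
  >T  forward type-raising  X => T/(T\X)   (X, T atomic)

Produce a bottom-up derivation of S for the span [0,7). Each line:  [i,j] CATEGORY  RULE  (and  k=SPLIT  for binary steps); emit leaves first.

[0,7] S   <
  [0,3] NP   >
    [0,1] "slowly" : NP/(NP\N)
    [1,3] NP\N   >
      [1,2] "quickly" : (NP\N)/NP
      [2,3] "some" : NP
  [3,7] S\NP   >
    [3,4] "with" : (S\NP)/(N\NP)
    [4,7] N\NP   >
      [4,6] (N\NP)/N   >
        [4,5] "this" : ((N\NP)/N)/N
        [5,6] "clearly" : N
      [6,7] "which" : N

[0,1] NP/(NP\N)  lex  "slowly"
[1,2] (NP\N)/NP  lex  "quickly"
[2,3] NP  lex  "some"
[1,3] NP\N  >  k=2
[0,3] NP  >  k=1
[3,4] (S\NP)/(N\NP)  lex  "with"
[4,5] ((N\NP)/N)/N  lex  "this"
[5,6] N  lex  "clearly"
[4,6] (N\NP)/N  >  k=5
[6,7] N  lex  "which"
[4,7] N\NP  >  k=6
[3,7] S\NP  >  k=4
[0,7] S  <  k=3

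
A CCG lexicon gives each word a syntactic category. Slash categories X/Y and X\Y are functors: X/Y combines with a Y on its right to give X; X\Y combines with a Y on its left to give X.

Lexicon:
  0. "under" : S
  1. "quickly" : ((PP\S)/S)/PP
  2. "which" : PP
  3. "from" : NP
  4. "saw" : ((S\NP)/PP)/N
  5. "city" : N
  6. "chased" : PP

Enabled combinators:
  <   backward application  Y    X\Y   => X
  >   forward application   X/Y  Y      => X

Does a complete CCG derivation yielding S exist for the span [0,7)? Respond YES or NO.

S ((PP\S)/S)/PP PP NP ((S\NP)/PP)/N N PP
CKY chart[0,7] = {PP}; S ∉ chart

NO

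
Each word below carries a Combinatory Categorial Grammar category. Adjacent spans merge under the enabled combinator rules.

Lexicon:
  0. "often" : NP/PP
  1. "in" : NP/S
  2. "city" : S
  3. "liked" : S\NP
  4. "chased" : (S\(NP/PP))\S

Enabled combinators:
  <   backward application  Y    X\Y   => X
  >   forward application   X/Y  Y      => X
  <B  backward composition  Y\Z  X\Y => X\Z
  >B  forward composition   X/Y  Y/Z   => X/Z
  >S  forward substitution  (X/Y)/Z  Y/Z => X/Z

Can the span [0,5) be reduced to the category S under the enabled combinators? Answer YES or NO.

[0,5] S   <
  [0,1] "often" : NP/PP
  [1,5] S\(NP/PP)   <
    [1,4] S   <
      [1,3] NP   >
        [1,2] "in" : NP/S
        [2,3] "city" : S
      [3,4] "liked" : S\NP
    [4,5] "chased" : (S\(NP/PP))\S

YES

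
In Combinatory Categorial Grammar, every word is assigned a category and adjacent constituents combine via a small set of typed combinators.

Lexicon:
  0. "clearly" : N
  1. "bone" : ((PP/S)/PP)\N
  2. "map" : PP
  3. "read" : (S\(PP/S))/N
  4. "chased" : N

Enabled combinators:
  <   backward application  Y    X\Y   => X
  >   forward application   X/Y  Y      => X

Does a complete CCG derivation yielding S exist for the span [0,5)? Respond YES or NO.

[0,5] S   <
  [0,3] PP/S   >
    [0,2] (PP/S)/PP   <
      [0,1] "clearly" : N
      [1,2] "bone" : ((PP/S)/PP)\N
    [2,3] "map" : PP
  [3,5] S\(PP/S)   >
    [3,4] "read" : (S\(PP/S))/N
    [4,5] "chased" : N

YES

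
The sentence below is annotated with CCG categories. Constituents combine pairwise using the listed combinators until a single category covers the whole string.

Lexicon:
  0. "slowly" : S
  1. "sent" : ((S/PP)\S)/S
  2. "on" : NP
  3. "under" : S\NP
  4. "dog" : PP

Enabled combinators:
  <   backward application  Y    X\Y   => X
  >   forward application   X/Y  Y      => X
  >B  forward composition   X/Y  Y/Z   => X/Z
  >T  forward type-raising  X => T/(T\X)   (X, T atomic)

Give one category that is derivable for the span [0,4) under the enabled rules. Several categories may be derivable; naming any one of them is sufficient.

[0,5] S   >
  [0,4] S/PP   <
    [0,1] "slowly" : S
    [1,4] (S/PP)\S   >
      [1,2] "sent" : ((S/PP)\S)/S
      [2,4] S   <
        [2,3] "on" : NP
        [3,4] "under" : S\NP
  [4,5] "dog" : PP

S/PP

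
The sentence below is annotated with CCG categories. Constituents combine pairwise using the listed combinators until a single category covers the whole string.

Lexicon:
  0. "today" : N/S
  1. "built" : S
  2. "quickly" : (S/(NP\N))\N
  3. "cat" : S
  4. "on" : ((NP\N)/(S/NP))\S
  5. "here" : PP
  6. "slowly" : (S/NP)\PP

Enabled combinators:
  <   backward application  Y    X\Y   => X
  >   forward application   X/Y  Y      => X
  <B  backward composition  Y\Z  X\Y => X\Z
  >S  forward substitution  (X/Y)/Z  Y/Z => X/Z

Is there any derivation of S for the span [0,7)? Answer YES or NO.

[0,7] S   >
  [0,3] S/(NP\N)   <
    [0,2] N   >
      [0,1] "today" : N/S
      [1,2] "built" : S
    [2,3] "quickly" : (S/(NP\N))\N
  [3,7] NP\N   >
    [3,5] (NP\N)/(S/NP)   <
      [3,4] "cat" : S
      [4,5] "on" : ((NP\N)/(S/NP))\S
    [5,7] S/NP   <
      [5,6] "here" : PP
      [6,7] "slowly" : (S/NP)\PP

YES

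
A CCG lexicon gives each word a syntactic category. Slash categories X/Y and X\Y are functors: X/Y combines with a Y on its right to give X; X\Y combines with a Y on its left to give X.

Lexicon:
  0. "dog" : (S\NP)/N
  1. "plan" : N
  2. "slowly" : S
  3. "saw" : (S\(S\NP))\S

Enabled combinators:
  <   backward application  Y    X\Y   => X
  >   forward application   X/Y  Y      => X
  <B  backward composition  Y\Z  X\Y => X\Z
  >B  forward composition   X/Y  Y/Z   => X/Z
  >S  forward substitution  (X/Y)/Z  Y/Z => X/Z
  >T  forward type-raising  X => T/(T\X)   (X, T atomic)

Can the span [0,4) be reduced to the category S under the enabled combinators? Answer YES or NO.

YES

[0,4] S   <
  [0,2] S\NP   >
    [0,1] "dog" : (S\NP)/N
    [1,2] "plan" : N
  [2,4] S\(S\NP)   <
    [2,3] "slowly" : S
    [3,4] "saw" : (S\(S\NP))\S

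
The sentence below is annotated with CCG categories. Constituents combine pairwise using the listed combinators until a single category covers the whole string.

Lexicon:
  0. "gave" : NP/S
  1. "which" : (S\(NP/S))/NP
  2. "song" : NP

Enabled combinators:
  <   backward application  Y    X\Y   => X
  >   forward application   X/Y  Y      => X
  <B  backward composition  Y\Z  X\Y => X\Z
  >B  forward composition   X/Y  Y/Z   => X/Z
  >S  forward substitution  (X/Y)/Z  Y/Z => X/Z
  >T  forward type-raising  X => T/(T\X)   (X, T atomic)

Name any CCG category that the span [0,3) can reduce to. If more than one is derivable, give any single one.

[0,3] S   <
  [0,1] "gave" : NP/S
  [1,3] S\(NP/S)   >
    [1,2] "which" : (S\(NP/S))/NP
    [2,3] "song" : NP

S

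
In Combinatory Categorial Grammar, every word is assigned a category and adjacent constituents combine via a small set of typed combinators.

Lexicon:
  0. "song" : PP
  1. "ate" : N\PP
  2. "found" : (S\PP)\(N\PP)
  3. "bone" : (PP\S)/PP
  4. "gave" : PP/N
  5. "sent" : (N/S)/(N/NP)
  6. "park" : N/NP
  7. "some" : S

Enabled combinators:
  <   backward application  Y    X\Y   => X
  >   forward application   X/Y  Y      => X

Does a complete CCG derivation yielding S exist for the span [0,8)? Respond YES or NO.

NO

PP N\PP (S\PP)\(N\PP) (PP\S)/PP PP/N (N/S)/(N/NP) N/NP S
CKY chart[0,8] = {PP}; S ∉ chart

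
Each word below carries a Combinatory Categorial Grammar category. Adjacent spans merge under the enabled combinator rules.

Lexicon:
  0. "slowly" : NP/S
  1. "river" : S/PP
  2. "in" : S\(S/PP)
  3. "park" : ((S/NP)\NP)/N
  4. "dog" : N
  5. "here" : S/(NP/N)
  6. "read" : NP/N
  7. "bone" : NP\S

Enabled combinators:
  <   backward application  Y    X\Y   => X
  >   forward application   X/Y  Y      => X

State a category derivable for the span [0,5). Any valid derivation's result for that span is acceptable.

[0,8] S   >
  [0,5] S/NP   <
    [0,3] NP   >
      [0,1] "slowly" : NP/S
      [1,3] S   <
        [1,2] "river" : S/PP
        [2,3] "in" : S\(S/PP)
    [3,5] (S/NP)\NP   >
      [3,4] "park" : ((S/NP)\NP)/N
      [4,5] "dog" : N
  [5,8] NP   <
    [5,7] S   >
      [5,6] "here" : S/(NP/N)
      [6,7] "read" : NP/N
    [7,8] "bone" : NP\S

S/NP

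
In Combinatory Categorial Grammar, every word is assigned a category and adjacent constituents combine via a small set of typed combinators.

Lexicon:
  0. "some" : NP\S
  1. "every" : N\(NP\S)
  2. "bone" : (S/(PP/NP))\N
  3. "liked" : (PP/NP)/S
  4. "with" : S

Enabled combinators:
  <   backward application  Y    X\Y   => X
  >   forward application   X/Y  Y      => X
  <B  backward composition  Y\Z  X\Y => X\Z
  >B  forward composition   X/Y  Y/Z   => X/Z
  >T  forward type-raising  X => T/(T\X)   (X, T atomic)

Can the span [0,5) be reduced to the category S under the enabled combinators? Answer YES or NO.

[0,5] S   >
  [0,3] S/(PP/NP)   <
    [0,2] N   <
      [0,1] "some" : NP\S
      [1,2] "every" : N\(NP\S)
    [2,3] "bone" : (S/(PP/NP))\N
  [3,5] PP/NP   >
    [3,4] "liked" : (PP/NP)/S
    [4,5] "with" : S

YES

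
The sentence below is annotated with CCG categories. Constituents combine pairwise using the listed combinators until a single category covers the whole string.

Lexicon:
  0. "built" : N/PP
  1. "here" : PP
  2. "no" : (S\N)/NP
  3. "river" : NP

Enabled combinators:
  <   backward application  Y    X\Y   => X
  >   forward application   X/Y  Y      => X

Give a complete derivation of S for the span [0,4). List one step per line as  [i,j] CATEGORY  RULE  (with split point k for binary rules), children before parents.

[0,4] S   <
  [0,2] N   >
    [0,1] "built" : N/PP
    [1,2] "here" : PP
  [2,4] S\N   >
    [2,3] "no" : (S\N)/NP
    [3,4] "river" : NP

[0,1] N/PP  lex  "built"
[1,2] PP  lex  "here"
[0,2] N  >  k=1
[2,3] (S\N)/NP  lex  "no"
[3,4] NP  lex  "river"
[2,4] S\N  >  k=3
[0,4] S  <  k=2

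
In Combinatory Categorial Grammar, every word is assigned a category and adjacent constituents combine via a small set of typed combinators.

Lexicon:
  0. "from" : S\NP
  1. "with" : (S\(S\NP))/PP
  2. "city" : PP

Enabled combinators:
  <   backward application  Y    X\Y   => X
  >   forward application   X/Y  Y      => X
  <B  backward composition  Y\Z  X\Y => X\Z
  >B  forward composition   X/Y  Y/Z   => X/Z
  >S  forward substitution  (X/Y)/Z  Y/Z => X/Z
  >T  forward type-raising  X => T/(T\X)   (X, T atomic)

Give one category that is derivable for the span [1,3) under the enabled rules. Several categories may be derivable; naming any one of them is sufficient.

[0,3] S   <
  [0,1] "from" : S\NP
  [1,3] S\(S\NP)   >
    [1,2] "with" : (S\(S\NP))/PP
    [2,3] "city" : PP

S\(S\NP)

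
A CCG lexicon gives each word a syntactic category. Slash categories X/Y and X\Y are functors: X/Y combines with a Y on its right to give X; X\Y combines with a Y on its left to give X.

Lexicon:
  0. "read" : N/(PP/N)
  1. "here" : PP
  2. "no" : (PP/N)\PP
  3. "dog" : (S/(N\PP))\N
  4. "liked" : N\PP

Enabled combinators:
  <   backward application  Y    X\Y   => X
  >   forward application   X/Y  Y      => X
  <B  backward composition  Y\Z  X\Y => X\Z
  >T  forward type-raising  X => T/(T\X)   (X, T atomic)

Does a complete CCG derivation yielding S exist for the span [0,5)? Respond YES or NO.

[0,5] S   >
  [0,4] S/(N\PP)   <
    [0,3] N   >
      [0,1] "read" : N/(PP/N)
      [1,3] PP/N   <
        [1,2] "here" : PP
        [2,3] "no" : (PP/N)\PP
    [3,4] "dog" : (S/(N\PP))\N
  [4,5] "liked" : N\PP

YES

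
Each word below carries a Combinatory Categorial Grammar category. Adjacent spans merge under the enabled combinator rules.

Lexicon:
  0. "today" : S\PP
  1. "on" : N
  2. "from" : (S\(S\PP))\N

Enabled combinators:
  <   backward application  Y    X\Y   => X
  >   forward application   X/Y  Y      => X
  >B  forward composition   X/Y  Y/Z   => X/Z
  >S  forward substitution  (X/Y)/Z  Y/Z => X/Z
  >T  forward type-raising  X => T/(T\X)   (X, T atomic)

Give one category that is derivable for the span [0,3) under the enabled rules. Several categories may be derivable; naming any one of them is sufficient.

S

[0,3] S   <
  [0,1] "today" : S\PP
  [1,3] S\(S\PP)   <
    [1,2] "on" : N
    [2,3] "from" : (S\(S\PP))\N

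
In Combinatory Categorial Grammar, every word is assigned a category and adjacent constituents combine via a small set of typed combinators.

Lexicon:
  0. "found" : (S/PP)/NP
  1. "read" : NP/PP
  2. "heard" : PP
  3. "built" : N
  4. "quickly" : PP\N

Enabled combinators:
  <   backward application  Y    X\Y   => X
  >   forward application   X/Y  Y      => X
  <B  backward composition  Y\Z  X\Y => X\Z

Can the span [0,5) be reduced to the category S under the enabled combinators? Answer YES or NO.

[0,5] S   >
  [0,3] S/PP   >
    [0,1] "found" : (S/PP)/NP
    [1,3] NP   >
      [1,2] "read" : NP/PP
      [2,3] "heard" : PP
  [3,5] PP   <
    [3,4] "built" : N
    [4,5] "quickly" : PP\N

YES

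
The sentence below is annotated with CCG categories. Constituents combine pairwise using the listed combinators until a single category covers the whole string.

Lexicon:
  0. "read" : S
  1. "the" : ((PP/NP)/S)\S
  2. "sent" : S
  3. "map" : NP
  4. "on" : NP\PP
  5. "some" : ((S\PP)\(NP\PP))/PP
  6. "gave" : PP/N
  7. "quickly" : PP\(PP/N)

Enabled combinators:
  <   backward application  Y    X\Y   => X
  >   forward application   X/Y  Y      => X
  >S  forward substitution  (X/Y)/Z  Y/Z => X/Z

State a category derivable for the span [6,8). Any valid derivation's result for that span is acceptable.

[0,8] S   <
  [0,4] PP   >
    [0,3] PP/NP   >
      [0,2] (PP/NP)/S   <
        [0,1] "read" : S
        [1,2] "the" : ((PP/NP)/S)\S
      [2,3] "sent" : S
    [3,4] "map" : NP
  [4,8] S\PP   <
    [4,5] "on" : NP\PP
    [5,8] (S\PP)\(NP\PP)   >
      [5,6] "some" : ((S\PP)\(NP\PP))/PP
      [6,8] PP   <
        [6,7] "gave" : PP/N
        [7,8] "quickly" : PP\(PP/N)

PP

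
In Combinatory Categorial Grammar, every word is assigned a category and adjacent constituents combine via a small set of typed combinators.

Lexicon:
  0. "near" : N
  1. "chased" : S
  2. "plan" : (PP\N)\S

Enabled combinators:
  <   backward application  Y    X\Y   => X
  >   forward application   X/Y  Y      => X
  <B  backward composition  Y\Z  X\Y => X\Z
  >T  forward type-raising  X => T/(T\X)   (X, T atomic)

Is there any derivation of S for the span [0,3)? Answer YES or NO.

N S (PP\N)\S
CKY chart[0,3] = {N/(N\PP), NP/(NP\PP), PP, PP/(PP\PP), S/(S\PP)}; S ∉ chart

NO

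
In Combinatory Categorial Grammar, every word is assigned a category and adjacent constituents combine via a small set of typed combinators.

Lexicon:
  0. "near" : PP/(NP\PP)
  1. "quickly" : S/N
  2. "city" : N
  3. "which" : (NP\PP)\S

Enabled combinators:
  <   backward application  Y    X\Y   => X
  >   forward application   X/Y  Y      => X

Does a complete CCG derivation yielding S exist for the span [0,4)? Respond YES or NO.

NO

PP/(NP\PP) S/N N (NP\PP)\S
CKY chart[0,4] = {PP}; S ∉ chart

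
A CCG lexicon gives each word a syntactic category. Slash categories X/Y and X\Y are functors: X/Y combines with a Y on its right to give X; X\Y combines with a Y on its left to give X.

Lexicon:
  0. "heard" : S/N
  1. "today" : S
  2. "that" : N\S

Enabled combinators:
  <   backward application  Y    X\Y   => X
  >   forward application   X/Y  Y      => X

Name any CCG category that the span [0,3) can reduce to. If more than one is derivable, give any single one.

[0,3] S   >
  [0,1] "heard" : S/N
  [1,3] N   <
    [1,2] "today" : S
    [2,3] "that" : N\S

S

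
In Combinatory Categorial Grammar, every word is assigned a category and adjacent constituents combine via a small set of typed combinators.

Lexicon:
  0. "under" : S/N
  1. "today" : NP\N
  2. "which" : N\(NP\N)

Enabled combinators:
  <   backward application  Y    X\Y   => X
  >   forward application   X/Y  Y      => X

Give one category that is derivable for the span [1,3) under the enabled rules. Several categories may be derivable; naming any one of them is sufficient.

N

[0,3] S   >
  [0,1] "under" : S/N
  [1,3] N   <
    [1,2] "today" : NP\N
    [2,3] "which" : N\(NP\N)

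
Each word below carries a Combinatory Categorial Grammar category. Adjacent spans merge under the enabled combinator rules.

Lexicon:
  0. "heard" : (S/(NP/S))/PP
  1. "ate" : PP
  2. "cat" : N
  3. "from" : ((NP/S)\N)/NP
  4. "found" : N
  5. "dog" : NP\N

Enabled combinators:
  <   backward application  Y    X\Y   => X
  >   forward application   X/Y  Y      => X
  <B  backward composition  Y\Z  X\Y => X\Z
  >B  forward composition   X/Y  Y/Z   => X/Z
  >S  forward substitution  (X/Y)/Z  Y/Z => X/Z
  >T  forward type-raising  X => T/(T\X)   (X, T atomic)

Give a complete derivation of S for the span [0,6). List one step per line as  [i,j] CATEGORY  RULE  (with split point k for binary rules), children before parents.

[0,6] S   >
  [0,2] S/(NP/S)   >
    [0,1] "heard" : (S/(NP/S))/PP
    [1,2] "ate" : PP
  [2,6] NP/S   <
    [2,3] "cat" : N
    [3,6] (NP/S)\N   >
      [3,4] "from" : ((NP/S)\N)/NP
      [4,6] NP   <
        [4,5] "found" : N
        [5,6] "dog" : NP\N

[0,1] (S/(NP/S))/PP  lex  "heard"
[1,2] PP  lex  "ate"
[0,2] S/(NP/S)  >  k=1
[2,3] N  lex  "cat"
[3,4] ((NP/S)\N)/NP  lex  "from"
[4,5] N  lex  "found"
[5,6] NP\N  lex  "dog"
[4,6] NP  <  k=5
[3,6] (NP/S)\N  >  k=4
[2,6] NP/S  <  k=3
[0,6] S  >  k=2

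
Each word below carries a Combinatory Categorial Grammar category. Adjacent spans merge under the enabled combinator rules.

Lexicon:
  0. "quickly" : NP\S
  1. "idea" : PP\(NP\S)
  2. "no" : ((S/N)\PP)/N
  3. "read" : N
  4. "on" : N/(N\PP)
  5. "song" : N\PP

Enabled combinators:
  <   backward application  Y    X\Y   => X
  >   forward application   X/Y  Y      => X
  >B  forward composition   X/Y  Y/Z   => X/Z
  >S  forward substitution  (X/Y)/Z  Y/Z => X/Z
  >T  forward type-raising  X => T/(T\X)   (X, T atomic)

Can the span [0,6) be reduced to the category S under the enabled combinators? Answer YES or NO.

[0,6] S   >
  [0,4] S/N   <
    [0,2] PP   <
      [0,1] "quickly" : NP\S
      [1,2] "idea" : PP\(NP\S)
    [2,4] (S/N)\PP   >
      [2,3] "no" : ((S/N)\PP)/N
      [3,4] "read" : N
  [4,6] N   >
    [4,5] "on" : N/(N\PP)
    [5,6] "song" : N\PP

YES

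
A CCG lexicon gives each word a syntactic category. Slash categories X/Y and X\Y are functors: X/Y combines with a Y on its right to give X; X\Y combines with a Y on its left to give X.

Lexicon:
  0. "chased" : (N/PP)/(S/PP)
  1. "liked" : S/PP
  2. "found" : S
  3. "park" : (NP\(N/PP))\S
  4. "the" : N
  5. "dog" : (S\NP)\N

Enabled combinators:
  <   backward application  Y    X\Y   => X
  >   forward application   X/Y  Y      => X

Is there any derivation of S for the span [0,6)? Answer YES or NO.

[0,6] S   <
  [0,4] NP   <
    [0,2] N/PP   >
      [0,1] "chased" : (N/PP)/(S/PP)
      [1,2] "liked" : S/PP
    [2,4] NP\(N/PP)   <
      [2,3] "found" : S
      [3,4] "park" : (NP\(N/PP))\S
  [4,6] S\NP   <
    [4,5] "the" : N
    [5,6] "dog" : (S\NP)\N

YES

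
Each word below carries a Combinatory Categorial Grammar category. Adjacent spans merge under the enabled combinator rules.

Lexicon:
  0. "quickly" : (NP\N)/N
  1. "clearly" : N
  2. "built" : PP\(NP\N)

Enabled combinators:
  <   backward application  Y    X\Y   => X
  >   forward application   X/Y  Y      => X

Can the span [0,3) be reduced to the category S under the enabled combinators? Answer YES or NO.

NO

(NP\N)/N N PP\(NP\N)
CKY chart[0,3] = {PP}; S ∉ chart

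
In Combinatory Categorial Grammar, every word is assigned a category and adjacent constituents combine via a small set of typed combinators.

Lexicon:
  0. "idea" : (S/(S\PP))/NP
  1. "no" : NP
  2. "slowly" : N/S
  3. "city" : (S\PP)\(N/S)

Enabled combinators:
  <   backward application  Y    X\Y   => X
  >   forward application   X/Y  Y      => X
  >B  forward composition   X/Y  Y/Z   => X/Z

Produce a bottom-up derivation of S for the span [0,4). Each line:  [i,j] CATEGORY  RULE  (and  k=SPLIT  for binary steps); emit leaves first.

[0,4] S   >
  [0,2] S/(S\PP)   >
    [0,1] "idea" : (S/(S\PP))/NP
    [1,2] "no" : NP
  [2,4] S\PP   <
    [2,3] "slowly" : N/S
    [3,4] "city" : (S\PP)\(N/S)

[0,1] (S/(S\PP))/NP  lex  "idea"
[1,2] NP  lex  "no"
[0,2] S/(S\PP)  >  k=1
[2,3] N/S  lex  "slowly"
[3,4] (S\PP)\(N/S)  lex  "city"
[2,4] S\PP  <  k=3
[0,4] S  >  k=2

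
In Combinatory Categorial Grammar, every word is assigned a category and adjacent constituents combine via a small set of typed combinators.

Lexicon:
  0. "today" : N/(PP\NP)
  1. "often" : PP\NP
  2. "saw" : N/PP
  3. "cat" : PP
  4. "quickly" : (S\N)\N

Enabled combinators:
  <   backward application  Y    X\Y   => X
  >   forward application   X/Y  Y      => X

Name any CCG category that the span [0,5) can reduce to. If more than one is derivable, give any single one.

[0,5] S   <
  [0,2] N   >
    [0,1] "today" : N/(PP\NP)
    [1,2] "often" : PP\NP
  [2,5] S\N   <
    [2,4] N   >
      [2,3] "saw" : N/PP
      [3,4] "cat" : PP
    [4,5] "quickly" : (S\N)\N

S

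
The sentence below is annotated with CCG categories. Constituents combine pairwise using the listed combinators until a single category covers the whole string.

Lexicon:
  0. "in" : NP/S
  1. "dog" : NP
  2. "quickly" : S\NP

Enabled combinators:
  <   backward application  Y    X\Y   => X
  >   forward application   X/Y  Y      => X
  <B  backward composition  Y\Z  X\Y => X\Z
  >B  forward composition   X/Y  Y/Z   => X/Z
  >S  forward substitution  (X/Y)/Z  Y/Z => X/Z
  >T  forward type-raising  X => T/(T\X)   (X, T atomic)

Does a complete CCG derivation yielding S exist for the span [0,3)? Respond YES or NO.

NO

NP/S NP S\NP
CKY chart[0,3] = {N/(N\NP), NP, NP/(NP\NP), NP/(S\S), PP/(PP\NP), S/(S\NP)}; S ∉ chart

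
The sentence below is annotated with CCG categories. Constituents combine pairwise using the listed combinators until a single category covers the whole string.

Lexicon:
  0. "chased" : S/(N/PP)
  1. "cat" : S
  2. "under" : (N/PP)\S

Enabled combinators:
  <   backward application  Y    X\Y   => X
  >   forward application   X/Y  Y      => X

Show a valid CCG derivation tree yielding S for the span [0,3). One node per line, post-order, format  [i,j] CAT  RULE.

[0,3] S   >
  [0,1] "chased" : S/(N/PP)
  [1,3] N/PP   <
    [1,2] "cat" : S
    [2,3] "under" : (N/PP)\S

[0,1] S/(N/PP)  lex  "chased"
[1,2] S  lex  "cat"
[2,3] (N/PP)\S  lex  "under"
[1,3] N/PP  <  k=2
[0,3] S  >  k=1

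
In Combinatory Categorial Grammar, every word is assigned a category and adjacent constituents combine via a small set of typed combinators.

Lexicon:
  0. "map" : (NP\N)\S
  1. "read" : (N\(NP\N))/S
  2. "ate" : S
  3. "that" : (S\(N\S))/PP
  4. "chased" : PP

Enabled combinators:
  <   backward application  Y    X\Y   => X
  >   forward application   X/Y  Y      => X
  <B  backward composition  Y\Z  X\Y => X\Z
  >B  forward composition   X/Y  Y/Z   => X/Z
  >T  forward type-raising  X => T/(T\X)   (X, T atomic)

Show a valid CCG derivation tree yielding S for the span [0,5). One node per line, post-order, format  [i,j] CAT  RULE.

[0,5] S   <
  [0,3] N\S   <B
    [0,1] "map" : (NP\N)\S
    [1,3] N\(NP\N)   >
      [1,2] "read" : (N\(NP\N))/S
      [2,3] "ate" : S
  [3,5] S\(N\S)   >
    [3,4] "that" : (S\(N\S))/PP
    [4,5] "chased" : PP

[0,1] (NP\N)\S  lex  "map"
[1,2] (N\(NP\N))/S  lex  "read"
[2,3] S  lex  "ate"
[1,3] N\(NP\N)  >  k=2
[0,3] N\S  <B  k=1
[3,4] (S\(N\S))/PP  lex  "that"
[4,5] PP  lex  "chased"
[3,5] S\(N\S)  >  k=4
[0,5] S  <  k=3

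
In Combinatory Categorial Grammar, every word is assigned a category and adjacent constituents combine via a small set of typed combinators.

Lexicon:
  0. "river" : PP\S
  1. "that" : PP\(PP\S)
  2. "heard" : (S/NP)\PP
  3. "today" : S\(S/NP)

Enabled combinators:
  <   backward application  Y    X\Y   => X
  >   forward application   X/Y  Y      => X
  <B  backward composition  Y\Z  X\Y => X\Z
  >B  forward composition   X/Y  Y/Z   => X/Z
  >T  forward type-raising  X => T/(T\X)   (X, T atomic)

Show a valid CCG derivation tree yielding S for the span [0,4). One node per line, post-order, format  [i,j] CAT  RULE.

[0,1] PP\S  lex  "river"
[1,2] PP\(PP\S)  lex  "that"
[0,2] PP  <  k=1
[2,3] (S/NP)\PP  lex  "heard"
[3,4] S\(S/NP)  lex  "today"
[2,4] S\PP  <B  k=3
[0,4] S  <  k=2

[0,4] S   <
  [0,2] PP   <
    [0,1] "river" : PP\S
    [1,2] "that" : PP\(PP\S)
  [2,4] S\PP   <B
    [2,3] "heard" : (S/NP)\PP
    [3,4] "today" : S\(S/NP)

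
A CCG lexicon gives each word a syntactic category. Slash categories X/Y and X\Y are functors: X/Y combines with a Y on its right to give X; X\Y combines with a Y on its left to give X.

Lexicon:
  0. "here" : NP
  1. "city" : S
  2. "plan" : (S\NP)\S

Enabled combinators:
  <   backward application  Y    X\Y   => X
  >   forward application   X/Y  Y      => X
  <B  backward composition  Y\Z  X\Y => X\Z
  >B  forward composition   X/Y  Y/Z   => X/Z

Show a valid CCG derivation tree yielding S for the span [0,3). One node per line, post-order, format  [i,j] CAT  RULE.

[0,1] NP  lex  "here"
[1,2] S  lex  "city"
[2,3] (S\NP)\S  lex  "plan"
[1,3] S\NP  <  k=2
[0,3] S  <  k=1

[0,3] S   <
  [0,1] "here" : NP
  [1,3] S\NP   <
    [1,2] "city" : S
    [2,3] "plan" : (S\NP)\S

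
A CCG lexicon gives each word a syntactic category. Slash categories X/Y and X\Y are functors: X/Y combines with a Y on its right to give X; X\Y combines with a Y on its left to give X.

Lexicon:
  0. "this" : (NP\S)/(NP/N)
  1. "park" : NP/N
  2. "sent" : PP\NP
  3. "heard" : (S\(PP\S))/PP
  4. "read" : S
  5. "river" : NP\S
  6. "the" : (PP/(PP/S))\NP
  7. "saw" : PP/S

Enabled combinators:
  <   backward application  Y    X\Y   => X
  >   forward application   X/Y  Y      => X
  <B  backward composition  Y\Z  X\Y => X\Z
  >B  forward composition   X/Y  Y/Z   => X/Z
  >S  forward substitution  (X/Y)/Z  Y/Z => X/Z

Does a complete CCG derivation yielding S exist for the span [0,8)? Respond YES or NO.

YES

[0,8] S   <
  [0,3] PP\S   <B
    [0,2] NP\S   >
      [0,1] "this" : (NP\S)/(NP/N)
      [1,2] "park" : NP/N
    [2,3] "sent" : PP\NP
  [3,8] S\(PP\S)   >
    [3,4] "heard" : (S\(PP\S))/PP
    [4,8] PP   >
      [4,7] PP/(PP/S)   <
        [4,6] NP   <
          [4,5] "read" : S
          [5,6] "river" : NP\S
        [6,7] "the" : (PP/(PP/S))\NP
      [7,8] "saw" : PP/S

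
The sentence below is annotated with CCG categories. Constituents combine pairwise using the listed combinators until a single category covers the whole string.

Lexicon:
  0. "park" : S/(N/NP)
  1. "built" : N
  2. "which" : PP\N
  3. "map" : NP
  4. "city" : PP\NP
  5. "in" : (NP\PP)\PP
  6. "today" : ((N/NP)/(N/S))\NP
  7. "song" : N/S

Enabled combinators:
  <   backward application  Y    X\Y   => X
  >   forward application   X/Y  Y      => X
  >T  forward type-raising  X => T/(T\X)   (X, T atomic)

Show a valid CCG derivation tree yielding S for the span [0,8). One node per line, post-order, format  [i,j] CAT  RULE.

[0,8] S   >
  [0,1] "park" : S/(N/NP)
  [1,8] N/NP   >
    [1,7] (N/NP)/(N/S)   <
      [1,6] NP   <
        [1,3] PP   >
          [1,2] PP/(PP\N)   >T
            [1,2] "built" : N
          [2,3] "which" : PP\N
        [3,6] NP\PP   <
          [3,5] PP   >
            [3,4] PP/(PP\NP)   >T
              [3,4] "map" : NP
            [4,5] "city" : PP\NP
          [5,6] "in" : (NP\PP)\PP
      [6,7] "today" : ((N/NP)/(N/S))\NP
    [7,8] "song" : N/S

[0,1] S/(N/NP)  lex  "park"
[1,2] N  lex  "built"
[1,2] PP/(PP\N)  >T
[2,3] PP\N  lex  "which"
[1,3] PP  >  k=2
[3,4] NP  lex  "map"
[3,4] PP/(PP\NP)  >T
[4,5] PP\NP  lex  "city"
[3,5] PP  >  k=4
[5,6] (NP\PP)\PP  lex  "in"
[3,6] NP\PP  <  k=5
[1,6] NP  <  k=3
[6,7] ((N/NP)/(N/S))\NP  lex  "today"
[1,7] (N/NP)/(N/S)  <  k=6
[7,8] N/S  lex  "song"
[1,8] N/NP  >  k=7
[0,8] S  >  k=1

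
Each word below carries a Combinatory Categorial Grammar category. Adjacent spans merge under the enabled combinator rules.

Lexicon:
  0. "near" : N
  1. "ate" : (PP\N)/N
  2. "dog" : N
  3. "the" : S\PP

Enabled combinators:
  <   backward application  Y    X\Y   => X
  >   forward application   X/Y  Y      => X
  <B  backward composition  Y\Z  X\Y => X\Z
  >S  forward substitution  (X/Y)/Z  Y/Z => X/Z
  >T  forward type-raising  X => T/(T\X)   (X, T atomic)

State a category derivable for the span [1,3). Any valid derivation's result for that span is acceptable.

PP\N

[0,4] S   <
  [0,3] PP   <
    [0,1] "near" : N
    [1,3] PP\N   >
      [1,2] "ate" : (PP\N)/N
      [2,3] "dog" : N
  [3,4] "the" : S\PP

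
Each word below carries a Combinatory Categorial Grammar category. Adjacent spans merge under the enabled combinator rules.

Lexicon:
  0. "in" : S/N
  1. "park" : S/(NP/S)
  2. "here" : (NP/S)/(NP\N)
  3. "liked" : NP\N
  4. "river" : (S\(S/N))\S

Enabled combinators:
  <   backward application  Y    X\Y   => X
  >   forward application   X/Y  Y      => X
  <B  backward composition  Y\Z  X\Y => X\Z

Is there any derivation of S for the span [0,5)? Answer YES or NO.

[0,5] S   <
  [0,1] "in" : S/N
  [1,5] S\(S/N)   <
    [1,4] S   >
      [1,2] "park" : S/(NP/S)
      [2,4] NP/S   >
        [2,3] "here" : (NP/S)/(NP\N)
        [3,4] "liked" : NP\N
    [4,5] "river" : (S\(S/N))\S

YES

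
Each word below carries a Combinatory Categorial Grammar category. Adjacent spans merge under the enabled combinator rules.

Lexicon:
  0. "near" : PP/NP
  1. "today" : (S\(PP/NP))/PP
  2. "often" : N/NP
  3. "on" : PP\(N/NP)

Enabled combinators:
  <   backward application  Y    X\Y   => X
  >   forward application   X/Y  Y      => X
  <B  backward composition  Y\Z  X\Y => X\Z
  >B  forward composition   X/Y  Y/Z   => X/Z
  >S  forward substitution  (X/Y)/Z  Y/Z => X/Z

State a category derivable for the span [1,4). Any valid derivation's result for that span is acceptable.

[0,4] S   <
  [0,1] "near" : PP/NP
  [1,4] S\(PP/NP)   >
    [1,2] "today" : (S\(PP/NP))/PP
    [2,4] PP   <
      [2,3] "often" : N/NP
      [3,4] "on" : PP\(N/NP)

S\(PP/NP)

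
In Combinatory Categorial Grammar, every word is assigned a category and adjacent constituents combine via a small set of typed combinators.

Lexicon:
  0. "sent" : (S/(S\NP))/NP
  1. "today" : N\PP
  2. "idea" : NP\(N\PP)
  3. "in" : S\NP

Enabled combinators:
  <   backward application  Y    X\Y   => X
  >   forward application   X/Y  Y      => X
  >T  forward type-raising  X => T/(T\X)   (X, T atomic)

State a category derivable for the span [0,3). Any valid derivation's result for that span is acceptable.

[0,4] S   >
  [0,3] S/(S\NP)   >
    [0,1] "sent" : (S/(S\NP))/NP
    [1,3] NP   <
      [1,2] "today" : N\PP
      [2,3] "idea" : NP\(N\PP)
  [3,4] "in" : S\NP

S/(S\NP)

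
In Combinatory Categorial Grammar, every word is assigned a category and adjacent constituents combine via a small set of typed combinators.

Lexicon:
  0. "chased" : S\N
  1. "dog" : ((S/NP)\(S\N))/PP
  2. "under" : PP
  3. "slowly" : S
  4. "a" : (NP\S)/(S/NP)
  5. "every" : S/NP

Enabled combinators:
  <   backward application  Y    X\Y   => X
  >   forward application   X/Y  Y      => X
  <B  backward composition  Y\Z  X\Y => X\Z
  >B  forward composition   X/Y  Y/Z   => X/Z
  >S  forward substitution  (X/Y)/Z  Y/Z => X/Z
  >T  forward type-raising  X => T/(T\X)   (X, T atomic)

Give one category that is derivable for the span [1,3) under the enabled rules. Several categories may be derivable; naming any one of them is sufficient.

[0,6] S   >
  [0,3] S/NP   <
    [0,1] "chased" : S\N
    [1,3] (S/NP)\(S\N)   >
      [1,2] "dog" : ((S/NP)\(S\N))/PP
      [2,3] "under" : PP
  [3,6] NP   >
    [3,4] NP/(NP\S)   >T
      [3,4] "slowly" : S
    [4,6] NP\S   >
      [4,5] "a" : (NP\S)/(S/NP)
      [5,6] "every" : S/NP

(S/NP)\(S\N)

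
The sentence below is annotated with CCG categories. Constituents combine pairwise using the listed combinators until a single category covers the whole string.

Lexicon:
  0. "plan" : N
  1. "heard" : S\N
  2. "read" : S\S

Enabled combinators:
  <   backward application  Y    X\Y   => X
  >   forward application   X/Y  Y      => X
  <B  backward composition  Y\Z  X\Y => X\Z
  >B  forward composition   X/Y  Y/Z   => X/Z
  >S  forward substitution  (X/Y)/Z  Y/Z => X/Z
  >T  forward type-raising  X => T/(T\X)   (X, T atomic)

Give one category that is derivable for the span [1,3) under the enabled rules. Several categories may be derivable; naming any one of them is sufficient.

S\N

[0,3] S   >
  [0,1] S/(S\N)   >T
    [0,1] "plan" : N
  [1,3] S\N   <B
    [1,2] "heard" : S\N
    [2,3] "read" : S\S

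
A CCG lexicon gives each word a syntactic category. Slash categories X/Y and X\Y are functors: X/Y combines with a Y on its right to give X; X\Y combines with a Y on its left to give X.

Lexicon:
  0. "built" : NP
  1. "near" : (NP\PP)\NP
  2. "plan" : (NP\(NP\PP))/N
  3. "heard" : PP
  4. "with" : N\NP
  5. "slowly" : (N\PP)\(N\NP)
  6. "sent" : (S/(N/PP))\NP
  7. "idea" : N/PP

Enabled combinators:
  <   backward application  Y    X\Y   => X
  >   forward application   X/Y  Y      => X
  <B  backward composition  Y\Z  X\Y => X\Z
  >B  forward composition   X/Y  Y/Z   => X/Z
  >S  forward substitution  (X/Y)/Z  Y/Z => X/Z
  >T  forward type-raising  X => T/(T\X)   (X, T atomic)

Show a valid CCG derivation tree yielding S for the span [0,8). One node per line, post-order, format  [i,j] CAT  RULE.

[0,1] NP  lex  "built"
[1,2] (NP\PP)\NP  lex  "near"
[0,2] NP\PP  <  k=1
[2,3] (NP\(NP\PP))/N  lex  "plan"
[3,4] PP  lex  "heard"
[3,4] N/(N\PP)  >T
[4,5] N\NP  lex  "with"
[5,6] (N\PP)\(N\NP)  lex  "slowly"
[4,6] N\PP  <  k=5
[3,6] N  >  k=4
[2,6] NP\(NP\PP)  >  k=3
[0,6] NP  <  k=2
[6,7] (S/(N/PP))\NP  lex  "sent"
[0,7] S/(N/PP)  <  k=6
[7,8] N/PP  lex  "idea"
[0,8] S  >  k=7

[0,8] S   >
  [0,7] S/(N/PP)   <
    [0,6] NP   <
      [0,2] NP\PP   <
        [0,1] "built" : NP
        [1,2] "near" : (NP\PP)\NP
      [2,6] NP\(NP\PP)   >
        [2,3] "plan" : (NP\(NP\PP))/N
        [3,6] N   >
          [3,4] N/(N\PP)   >T
            [3,4] "heard" : PP
          [4,6] N\PP   <
            [4,5] "with" : N\NP
            [5,6] "slowly" : (N\PP)\(N\NP)
    [6,7] "sent" : (S/(N/PP))\NP
  [7,8] "idea" : N/PP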